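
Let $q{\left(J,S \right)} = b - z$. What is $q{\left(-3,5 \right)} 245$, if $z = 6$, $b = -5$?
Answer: $-2695$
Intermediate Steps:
$q{\left(J,S \right)} = -11$ ($q{\left(J,S \right)} = -5 - 6 = -11$)
$q{\left(-3,5 \right)} 245 = \left(-11\right) 245 = -2695$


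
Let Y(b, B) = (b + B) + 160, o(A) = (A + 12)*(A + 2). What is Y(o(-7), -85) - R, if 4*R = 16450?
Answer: -8125/2 ≈ -4062.5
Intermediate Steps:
o(A) = (2 + A)*(12 + A) (o(A) = (12 + A)*(2 + A) = (2 + A)*(12 + A))
Y(b, B) = 160 + B + b (Y(b, B) = (B + b) + 160 = 160 + B + b)
R = 8225/2 (R = (1/4)*16450 = 8225/2 ≈ 4112.5)
Y(o(-7), -85) - R = (160 - 85 + (24 + (-7)**2 + 14*(-7))) - 1*8225/2 = (160 - 85 + (24 + 49 - 98)) - 8225/2 = (160 - 85 - 25) - 8225/2 = 50 - 8225/2 = -8125/2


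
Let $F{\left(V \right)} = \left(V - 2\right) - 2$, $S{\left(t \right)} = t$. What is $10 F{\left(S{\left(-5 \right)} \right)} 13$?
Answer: $-1170$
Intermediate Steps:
$F{\left(V \right)} = -4 + V$ ($F{\left(V \right)} = \left(-2 + V\right) - 2 = -4 + V$)
$10 F{\left(S{\left(-5 \right)} \right)} 13 = 10 \left(-4 - 5\right) 13 = 10 \left(-9\right) 13 = \left(-90\right) 13 = -1170$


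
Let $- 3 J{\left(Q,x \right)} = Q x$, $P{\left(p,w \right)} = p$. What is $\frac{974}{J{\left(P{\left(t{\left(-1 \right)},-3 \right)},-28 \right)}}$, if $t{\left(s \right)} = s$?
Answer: $- \frac{1461}{14} \approx -104.36$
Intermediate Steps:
$J{\left(Q,x \right)} = - \frac{Q x}{3}$
$\frac{974}{J{\left(P{\left(t{\left(-1 \right)},-3 \right)},-28 \right)}} = \frac{974}{\left(- \frac{1}{3}\right) \left(-1\right) \left(-28\right)} = \frac{974}{- \frac{28}{3}} = 974 \left(- \frac{3}{28}\right) = - \frac{1461}{14}$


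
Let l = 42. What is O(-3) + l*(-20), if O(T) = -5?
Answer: -845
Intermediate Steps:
O(-3) + l*(-20) = -5 + 42*(-20) = -5 - 840 = -845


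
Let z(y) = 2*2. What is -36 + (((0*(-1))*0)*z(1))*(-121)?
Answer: -36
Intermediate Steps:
z(y) = 4
-36 + (((0*(-1))*0)*z(1))*(-121) = -36 + (((0*(-1))*0)*4)*(-121) = -36 + ((0*0)*4)*(-121) = -36 + (0*4)*(-121) = -36 + 0*(-121) = -36 + 0 = -36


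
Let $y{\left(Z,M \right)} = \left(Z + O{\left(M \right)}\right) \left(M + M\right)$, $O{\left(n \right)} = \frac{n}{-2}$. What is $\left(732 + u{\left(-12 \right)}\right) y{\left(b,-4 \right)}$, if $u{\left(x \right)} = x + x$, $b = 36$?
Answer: $-215232$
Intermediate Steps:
$O{\left(n \right)} = - \frac{n}{2}$ ($O{\left(n \right)} = n \left(- \frac{1}{2}\right) = - \frac{n}{2}$)
$y{\left(Z,M \right)} = 2 M \left(Z - \frac{M}{2}\right)$ ($y{\left(Z,M \right)} = \left(Z - \frac{M}{2}\right) \left(M + M\right) = \left(Z - \frac{M}{2}\right) 2 M = 2 M \left(Z - \frac{M}{2}\right)$)
$u{\left(x \right)} = 2 x$
$\left(732 + u{\left(-12 \right)}\right) y{\left(b,-4 \right)} = \left(732 + 2 \left(-12\right)\right) \left(- 4 \left(\left(-1\right) \left(-4\right) + 2 \cdot 36\right)\right) = \left(732 - 24\right) \left(- 4 \left(4 + 72\right)\right) = 708 \left(\left(-4\right) 76\right) = 708 \left(-304\right) = -215232$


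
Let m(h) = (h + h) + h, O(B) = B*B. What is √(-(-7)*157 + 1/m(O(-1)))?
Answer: √9894/3 ≈ 33.156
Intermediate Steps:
O(B) = B²
m(h) = 3*h (m(h) = 2*h + h = 3*h)
√(-(-7)*157 + 1/m(O(-1))) = √(-(-7)*157 + 1/(3*(-1)²)) = √(-1*(-1099) + 1/(3*1)) = √(1099 + 1/3) = √(1099 + ⅓) = √(3298/3) = √9894/3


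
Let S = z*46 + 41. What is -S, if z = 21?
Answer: -1007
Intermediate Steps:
S = 1007 (S = 21*46 + 41 = 966 + 41 = 1007)
-S = -1*1007 = -1007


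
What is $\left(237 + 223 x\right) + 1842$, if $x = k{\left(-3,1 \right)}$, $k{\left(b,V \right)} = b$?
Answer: $1410$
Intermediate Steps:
$x = -3$
$\left(237 + 223 x\right) + 1842 = \left(237 + 223 \left(-3\right)\right) + 1842 = \left(237 - 669\right) + 1842 = -432 + 1842 = 1410$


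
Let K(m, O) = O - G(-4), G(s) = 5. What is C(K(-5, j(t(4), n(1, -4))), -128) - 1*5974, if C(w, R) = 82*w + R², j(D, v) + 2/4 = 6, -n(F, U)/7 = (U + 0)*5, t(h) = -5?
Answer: 10451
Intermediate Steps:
n(F, U) = -35*U (n(F, U) = -7*(U + 0)*5 = -7*U*5 = -35*U)
j(D, v) = 11/2 (j(D, v) = -½ + 6 = 11/2)
K(m, O) = -5 + O (K(m, O) = O - 1*5 = O - 5 = -5 + O)
C(w, R) = R² + 82*w
C(K(-5, j(t(4), n(1, -4))), -128) - 1*5974 = ((-128)² + 82*(-5 + 11/2)) - 1*5974 = (16384 + 82*(½)) - 5974 = (16384 + 41) - 5974 = 16425 - 5974 = 10451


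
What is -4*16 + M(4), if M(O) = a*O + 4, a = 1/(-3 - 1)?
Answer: -61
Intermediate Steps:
a = -¼ (a = 1/(-4) = -¼ ≈ -0.25000)
M(O) = 4 - O/4 (M(O) = -O/4 + 4 = 4 - O/4)
-4*16 + M(4) = -4*16 + (4 - ¼*4) = -64 + (4 - 1) = -64 + 3 = -61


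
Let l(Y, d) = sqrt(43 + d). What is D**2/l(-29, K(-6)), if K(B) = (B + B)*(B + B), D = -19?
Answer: 361*sqrt(187)/187 ≈ 26.399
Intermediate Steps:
K(B) = 4*B**2 (K(B) = (2*B)*(2*B) = 4*B**2)
D**2/l(-29, K(-6)) = (-19)**2/(sqrt(43 + 4*(-6)**2)) = 361/(sqrt(43 + 4*36)) = 361/(sqrt(43 + 144)) = 361/(sqrt(187)) = 361*(sqrt(187)/187) = 361*sqrt(187)/187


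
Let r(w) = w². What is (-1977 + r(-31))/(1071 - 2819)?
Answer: 254/437 ≈ 0.58124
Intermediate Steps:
(-1977 + r(-31))/(1071 - 2819) = (-1977 + (-31)²)/(1071 - 2819) = (-1977 + 961)/(-1748) = -1016*(-1/1748) = 254/437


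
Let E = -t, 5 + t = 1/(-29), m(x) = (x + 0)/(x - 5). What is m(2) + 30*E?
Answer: 13082/87 ≈ 150.37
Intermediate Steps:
m(x) = x/(-5 + x)
t = -146/29 (t = -5 + 1/(-29) = -5 - 1/29 = -146/29 ≈ -5.0345)
E = 146/29 (E = -1*(-146/29) = 146/29 ≈ 5.0345)
m(2) + 30*E = 2/(-5 + 2) + 30*(146/29) = 2/(-3) + 4380/29 = 2*(-⅓) + 4380/29 = -⅔ + 4380/29 = 13082/87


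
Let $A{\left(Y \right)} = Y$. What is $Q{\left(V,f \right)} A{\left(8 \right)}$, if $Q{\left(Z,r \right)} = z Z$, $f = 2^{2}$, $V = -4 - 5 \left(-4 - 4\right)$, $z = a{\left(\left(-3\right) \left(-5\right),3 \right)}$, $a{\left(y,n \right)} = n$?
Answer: $864$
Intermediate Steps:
$z = 3$
$V = 36$ ($V = -4 - 5 \left(-8\right) = -4 - -40 = -4 + 40 = 36$)
$f = 4$
$Q{\left(Z,r \right)} = 3 Z$
$Q{\left(V,f \right)} A{\left(8 \right)} = 3 \cdot 36 \cdot 8 = 108 \cdot 8 = 864$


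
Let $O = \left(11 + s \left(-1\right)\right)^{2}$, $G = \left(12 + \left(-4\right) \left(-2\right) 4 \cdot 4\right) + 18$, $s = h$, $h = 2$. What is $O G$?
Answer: $12798$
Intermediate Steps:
$s = 2$
$G = 158$ ($G = \left(12 + 8 \cdot 16\right) + 18 = \left(12 + 128\right) + 18 = 140 + 18 = 158$)
$O = 81$ ($O = \left(11 + 2 \left(-1\right)\right)^{2} = \left(11 - 2\right)^{2} = 9^{2} = 81$)
$O G = 81 \cdot 158 = 12798$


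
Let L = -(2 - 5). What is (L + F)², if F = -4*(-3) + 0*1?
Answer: 225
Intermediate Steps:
F = 12 (F = 12 + 0 = 12)
L = 3 (L = -1*(-3) = 3)
(L + F)² = (3 + 12)² = 15² = 225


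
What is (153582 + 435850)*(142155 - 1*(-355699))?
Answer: 293451078928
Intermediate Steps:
(153582 + 435850)*(142155 - 1*(-355699)) = 589432*(142155 + 355699) = 589432*497854 = 293451078928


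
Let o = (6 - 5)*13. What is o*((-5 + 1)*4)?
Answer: -208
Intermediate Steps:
o = 13 (o = 1*13 = 13)
o*((-5 + 1)*4) = 13*((-5 + 1)*4) = 13*(-4*4) = 13*(-16) = -208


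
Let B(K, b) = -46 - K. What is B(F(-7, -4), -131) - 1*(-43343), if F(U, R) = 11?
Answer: 43286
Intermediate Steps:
B(F(-7, -4), -131) - 1*(-43343) = (-46 - 1*11) - 1*(-43343) = (-46 - 11) + 43343 = -57 + 43343 = 43286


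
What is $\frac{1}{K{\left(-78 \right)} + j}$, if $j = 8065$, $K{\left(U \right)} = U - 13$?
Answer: $\frac{1}{7974} \approx 0.00012541$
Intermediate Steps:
$K{\left(U \right)} = -13 + U$ ($K{\left(U \right)} = U - 13 = -13 + U$)
$\frac{1}{K{\left(-78 \right)} + j} = \frac{1}{\left(-13 - 78\right) + 8065} = \frac{1}{-91 + 8065} = \frac{1}{7974}$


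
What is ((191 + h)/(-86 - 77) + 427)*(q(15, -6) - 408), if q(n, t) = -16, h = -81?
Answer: -29464184/163 ≈ -1.8076e+5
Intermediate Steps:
((191 + h)/(-86 - 77) + 427)*(q(15, -6) - 408) = ((191 - 81)/(-86 - 77) + 427)*(-16 - 408) = (110/(-163) + 427)*(-424) = (110*(-1/163) + 427)*(-424) = (-110/163 + 427)*(-424) = (69491/163)*(-424) = -29464184/163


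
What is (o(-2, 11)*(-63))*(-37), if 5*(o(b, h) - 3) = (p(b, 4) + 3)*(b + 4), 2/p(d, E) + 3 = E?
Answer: 11655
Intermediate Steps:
p(d, E) = 2/(-3 + E)
o(b, h) = 7 + b (o(b, h) = 3 + ((2/(-3 + 4) + 3)*(b + 4))/5 = 3 + ((2/1 + 3)*(4 + b))/5 = 3 + ((2*1 + 3)*(4 + b))/5 = 3 + ((2 + 3)*(4 + b))/5 = 3 + (5*(4 + b))/5 = 3 + (20 + 5*b)/5 = 3 + (4 + b) = 7 + b)
(o(-2, 11)*(-63))*(-37) = ((7 - 2)*(-63))*(-37) = (5*(-63))*(-37) = -315*(-37) = 11655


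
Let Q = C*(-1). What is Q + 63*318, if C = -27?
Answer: 20061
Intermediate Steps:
Q = 27 (Q = -27*(-1) = 27)
Q + 63*318 = 27 + 63*318 = 27 + 20034 = 20061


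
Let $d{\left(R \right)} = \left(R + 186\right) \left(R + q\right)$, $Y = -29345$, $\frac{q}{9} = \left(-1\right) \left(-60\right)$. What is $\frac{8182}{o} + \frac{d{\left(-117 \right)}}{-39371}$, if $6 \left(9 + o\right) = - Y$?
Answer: $\frac{1077884715}{1153215961} \approx 0.93468$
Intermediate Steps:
$q = 540$ ($q = 9 \left(\left(-1\right) \left(-60\right)\right) = 9 \cdot 60 = 540$)
$d{\left(R \right)} = \left(186 + R\right) \left(540 + R\right)$ ($d{\left(R \right)} = \left(R + 186\right) \left(R + 540\right) = \left(186 + R\right) \left(540 + R\right)$)
$o = \frac{29291}{6}$ ($o = -9 + \frac{\left(-1\right) \left(-29345\right)}{6} = -9 + \frac{1}{6} \cdot 29345 = -9 + \frac{29345}{6} = \frac{29291}{6} \approx 4881.8$)
$\frac{8182}{o} + \frac{d{\left(-117 \right)}}{-39371} = \frac{8182}{\frac{29291}{6}} + \frac{100440 + \left(-117\right)^{2} + 726 \left(-117\right)}{-39371} = 8182 \cdot \frac{6}{29291} + \left(100440 + 13689 - 84942\right) \left(- \frac{1}{39371}\right) = \frac{49092}{29291} + 29187 \left(- \frac{1}{39371}\right) = \frac{49092}{29291} - \frac{29187}{39371} = \frac{1077884715}{1153215961}$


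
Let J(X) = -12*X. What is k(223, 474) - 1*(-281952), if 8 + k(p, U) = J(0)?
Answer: 281944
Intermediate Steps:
k(p, U) = -8 (k(p, U) = -8 - 12*0 = -8 + 0 = -8)
k(223, 474) - 1*(-281952) = -8 - 1*(-281952) = -8 + 281952 = 281944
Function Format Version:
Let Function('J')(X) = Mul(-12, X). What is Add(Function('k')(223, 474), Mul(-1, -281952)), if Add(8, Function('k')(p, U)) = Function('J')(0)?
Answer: 281944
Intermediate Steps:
Function('k')(p, U) = -8 (Function('k')(p, U) = Add(-8, Mul(-12, 0)) = Add(-8, 0) = -8)
Add(Function('k')(223, 474), Mul(-1, -281952)) = Add(-8, Mul(-1, -281952)) = Add(-8, 281952) = 281944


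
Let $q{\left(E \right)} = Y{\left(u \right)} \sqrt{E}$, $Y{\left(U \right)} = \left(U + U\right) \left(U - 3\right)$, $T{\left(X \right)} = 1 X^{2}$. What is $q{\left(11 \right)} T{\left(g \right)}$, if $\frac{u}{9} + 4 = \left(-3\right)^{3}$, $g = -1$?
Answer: $157356 \sqrt{11} \approx 5.2189 \cdot 10^{5}$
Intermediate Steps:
$T{\left(X \right)} = X^{2}$
$u = -279$ ($u = -36 + 9 \left(-3\right)^{3} = -36 + 9 \left(-27\right) = -36 - 243 = -279$)
$Y{\left(U \right)} = 2 U \left(-3 + U\right)$
$q{\left(E \right)} = 157356 \sqrt{E}$ ($q{\left(E \right)} = 2 \left(-279\right) \left(-3 - 279\right) \sqrt{E} = 2 \left(-279\right) \left(-282\right) \sqrt{E} = 157356 \sqrt{E}$)
$q{\left(11 \right)} T{\left(g \right)} = 157356 \sqrt{11} \left(-1\right)^{2} = 157356 \sqrt{11} \cdot 1 = 157356 \sqrt{11}$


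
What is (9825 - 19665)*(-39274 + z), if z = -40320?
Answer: 783204960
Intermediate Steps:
(9825 - 19665)*(-39274 + z) = (9825 - 19665)*(-39274 - 40320) = -9840*(-79594) = 783204960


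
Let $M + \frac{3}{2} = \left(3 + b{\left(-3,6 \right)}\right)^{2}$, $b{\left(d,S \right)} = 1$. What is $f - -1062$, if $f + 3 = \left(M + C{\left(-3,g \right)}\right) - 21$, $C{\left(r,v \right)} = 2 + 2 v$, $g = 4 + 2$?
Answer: $\frac{2133}{2} \approx 1066.5$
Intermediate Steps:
$g = 6$
$M = \frac{29}{2}$ ($M = - \frac{3}{2} + \left(3 + 1\right)^{2} = - \frac{3}{2} + 4^{2} = - \frac{3}{2} + 16 = \frac{29}{2} \approx 14.5$)
$f = \frac{9}{2}$ ($f = -3 + \left(\left(\frac{29}{2} + \left(2 + 2 \cdot 6\right)\right) - 21\right) = -3 + \left(\left(\frac{29}{2} + \left(2 + 12\right)\right) - 21\right) = -3 + \left(\left(\frac{29}{2} + 14\right) - 21\right) = -3 + \left(\frac{57}{2} - 21\right) = -3 + \frac{15}{2} = \frac{9}{2} \approx 4.5$)
$f - -1062 = \frac{9}{2} - -1062 = \frac{9}{2} + 1062 = \frac{2133}{2}$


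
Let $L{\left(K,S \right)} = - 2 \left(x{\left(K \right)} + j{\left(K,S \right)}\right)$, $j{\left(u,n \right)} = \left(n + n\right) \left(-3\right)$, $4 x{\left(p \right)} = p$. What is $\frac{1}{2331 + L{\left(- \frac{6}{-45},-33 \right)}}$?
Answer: $\frac{15}{29024} \approx 0.00051681$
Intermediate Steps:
$x{\left(p \right)} = \frac{p}{4}$
$j{\left(u,n \right)} = - 6 n$ ($j{\left(u,n \right)} = 2 n \left(-3\right) = - 6 n$)
$L{\left(K,S \right)} = 12 S - \frac{K}{2}$ ($L{\left(K,S \right)} = - 2 \left(\frac{K}{4} - 6 S\right) = - 2 \left(- 6 S + \frac{K}{4}\right) = 12 S - \frac{K}{2}$)
$\frac{1}{2331 + L{\left(- \frac{6}{-45},-33 \right)}} = \frac{1}{2331 - \left(396 + \frac{\left(-6\right) \frac{1}{-45}}{2}\right)} = \frac{1}{2331 - \left(396 + \frac{\left(-6\right) \left(- \frac{1}{45}\right)}{2}\right)} = \frac{1}{2331 - \frac{5941}{15}} = \frac{1}{\frac{29024}{15}} = \frac{15}{29024}$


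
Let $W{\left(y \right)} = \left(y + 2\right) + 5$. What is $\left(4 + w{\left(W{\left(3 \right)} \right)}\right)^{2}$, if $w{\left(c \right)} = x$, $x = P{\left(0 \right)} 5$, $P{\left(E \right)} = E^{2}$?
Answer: $16$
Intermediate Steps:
$W{\left(y \right)} = 7 + y$ ($W{\left(y \right)} = \left(2 + y\right) + 5 = 7 + y$)
$x = 0$ ($x = 0^{2} \cdot 5 = 0 \cdot 5 = 0$)
$w{\left(c \right)} = 0$
$\left(4 + w{\left(W{\left(3 \right)} \right)}\right)^{2} = \left(4 + 0\right)^{2} = 4^{2} = 16$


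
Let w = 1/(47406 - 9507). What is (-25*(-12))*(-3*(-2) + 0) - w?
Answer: 68218199/37899 ≈ 1800.0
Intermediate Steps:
w = 1/37899 ≈ 2.6386e-5
(-25*(-12))*(-3*(-2) + 0) - w = (-25*(-12))*(-3*(-2) + 0) - 1*1/37899 = 300*(6 + 0) - 1/37899 = 300*6 - 1/37899 = 1800 - 1/37899 = 68218199/37899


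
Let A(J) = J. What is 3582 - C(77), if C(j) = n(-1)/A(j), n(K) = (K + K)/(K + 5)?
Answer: 551629/154 ≈ 3582.0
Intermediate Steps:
n(K) = 2*K/(5 + K) (n(K) = (2*K)/(5 + K) = 2*K/(5 + K))
C(j) = -1/(2*j) (C(j) = (2*(-1)/(5 - 1))/j = (2*(-1)/4)/j = (2*(-1)*(¼))/j = -1/(2*j))
3582 - C(77) = 3582 - (-1)/(2*77) = 3582 - 1*(-1/154) = 3582 + 1/154 = 551629/154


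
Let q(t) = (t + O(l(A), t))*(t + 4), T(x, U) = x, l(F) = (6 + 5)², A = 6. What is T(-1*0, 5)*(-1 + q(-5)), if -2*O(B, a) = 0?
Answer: 0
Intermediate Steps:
l(F) = 121 (l(F) = 11² = 121)
O(B, a) = 0 (O(B, a) = -½*0 = 0)
q(t) = t*(4 + t) (q(t) = (t + 0)*(t + 4) = t*(4 + t))
T(-1*0, 5)*(-1 + q(-5)) = (-1*0)*(-1 - 5*(4 - 5)) = 0*(-1 - 5*(-1)) = 0*(-1 + 5) = 0*4 = 0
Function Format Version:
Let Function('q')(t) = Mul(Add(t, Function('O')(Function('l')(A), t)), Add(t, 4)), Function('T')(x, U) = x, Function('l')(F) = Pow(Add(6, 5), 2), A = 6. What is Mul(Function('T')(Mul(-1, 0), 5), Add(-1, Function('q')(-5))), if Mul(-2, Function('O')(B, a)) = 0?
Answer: 0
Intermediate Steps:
Function('l')(F) = 121 (Function('l')(F) = Pow(11, 2) = 121)
Function('O')(B, a) = 0 (Function('O')(B, a) = Mul(Rational(-1, 2), 0) = 0)
Function('q')(t) = Mul(t, Add(4, t)) (Function('q')(t) = Mul(Add(t, 0), Add(t, 4)) = Mul(t, Add(4, t)))
Mul(Function('T')(Mul(-1, 0), 5), Add(-1, Function('q')(-5))) = Mul(Mul(-1, 0), Add(-1, Mul(-5, Add(4, -5)))) = Mul(0, Add(-1, Mul(-5, -1))) = Mul(0, Add(-1, 5)) = Mul(0, 4) = 0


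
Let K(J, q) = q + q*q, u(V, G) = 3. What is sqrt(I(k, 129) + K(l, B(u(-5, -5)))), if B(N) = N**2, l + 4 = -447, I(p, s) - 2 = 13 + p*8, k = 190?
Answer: 5*sqrt(65) ≈ 40.311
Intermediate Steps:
I(p, s) = 15 + 8*p (I(p, s) = 2 + (13 + p*8) = 2 + (13 + 8*p) = 15 + 8*p)
l = -451 (l = -4 - 447 = -451)
K(J, q) = q + q**2
sqrt(I(k, 129) + K(l, B(u(-5, -5)))) = sqrt((15 + 8*190) + 3**2*(1 + 3**2)) = sqrt((15 + 1520) + 9*(1 + 9)) = sqrt(1535 + 9*10) = sqrt(1535 + 90) = sqrt(1625) = 5*sqrt(65)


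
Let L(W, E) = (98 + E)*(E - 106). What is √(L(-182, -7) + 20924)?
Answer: √10641 ≈ 103.16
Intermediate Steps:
L(W, E) = (-106 + E)*(98 + E) (L(W, E) = (98 + E)*(-106 + E) = (-106 + E)*(98 + E))
√(L(-182, -7) + 20924) = √((-10388 + (-7)² - 8*(-7)) + 20924) = √((-10388 + 49 + 56) + 20924) = √(-10283 + 20924) = √10641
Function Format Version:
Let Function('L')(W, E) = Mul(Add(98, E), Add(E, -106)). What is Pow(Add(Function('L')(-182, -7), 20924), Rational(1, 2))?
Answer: Pow(10641, Rational(1, 2)) ≈ 103.16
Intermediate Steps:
Function('L')(W, E) = Mul(Add(-106, E), Add(98, E)) (Function('L')(W, E) = Mul(Add(98, E), Add(-106, E)) = Mul(Add(-106, E), Add(98, E)))
Pow(Add(Function('L')(-182, -7), 20924), Rational(1, 2)) = Pow(Add(Add(-10388, Pow(-7, 2), Mul(-8, -7)), 20924), Rational(1, 2)) = Pow(Add(Add(-10388, 49, 56), 20924), Rational(1, 2)) = Pow(Add(-10283, 20924), Rational(1, 2)) = Pow(10641, Rational(1, 2))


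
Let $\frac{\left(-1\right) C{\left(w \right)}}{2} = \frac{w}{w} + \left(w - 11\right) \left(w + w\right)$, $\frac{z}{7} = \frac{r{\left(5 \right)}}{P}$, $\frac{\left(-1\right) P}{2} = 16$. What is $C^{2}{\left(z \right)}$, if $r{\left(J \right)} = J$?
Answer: $\frac{197599249}{65536} \approx 3015.1$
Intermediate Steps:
$P = -32$ ($P = \left(-2\right) 16 = -32$)
$z = - \frac{35}{32}$ ($z = 7 \frac{5}{-32} = 7 \cdot 5 \left(- \frac{1}{32}\right) = 7 \left(- \frac{5}{32}\right) = - \frac{35}{32} \approx -1.0938$)
$C{\left(w \right)} = -2 - 4 w \left(-11 + w\right)$ ($C{\left(w \right)} = - 2 \left(\frac{w}{w} + \left(w - 11\right) \left(w + w\right)\right) = - 2 \left(1 + \left(-11 + w\right) 2 w\right) = - 2 \left(1 + 2 w \left(-11 + w\right)\right) = -2 - 4 w \left(-11 + w\right)$)
$C^{2}{\left(z \right)} = \left(-2 - 4 \left(- \frac{35}{32}\right)^{2} + 44 \left(- \frac{35}{32}\right)\right)^{2} = \left(-2 - \frac{1225}{256} - \frac{385}{8}\right)^{2} = \left(- \frac{14057}{256}\right)^{2} = \frac{197599249}{65536}$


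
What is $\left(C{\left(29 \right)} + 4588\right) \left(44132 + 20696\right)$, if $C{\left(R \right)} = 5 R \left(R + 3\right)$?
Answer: $598232784$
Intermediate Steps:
$C{\left(R \right)} = 5 R \left(3 + R\right)$
$\left(C{\left(29 \right)} + 4588\right) \left(44132 + 20696\right) = \left(5 \cdot 29 \left(3 + 29\right) + 4588\right) \left(44132 + 20696\right) = \left(5 \cdot 29 \cdot 32 + 4588\right) 64828 = \left(4640 + 4588\right) 64828 = 9228 \cdot 64828 = 598232784$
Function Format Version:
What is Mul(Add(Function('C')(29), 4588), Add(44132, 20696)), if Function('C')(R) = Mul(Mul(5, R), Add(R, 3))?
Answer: 598232784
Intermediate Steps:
Function('C')(R) = Mul(5, R, Add(3, R)) (Function('C')(R) = Mul(Mul(5, R), Add(3, R)) = Mul(5, R, Add(3, R)))
Mul(Add(Function('C')(29), 4588), Add(44132, 20696)) = Mul(Add(Mul(5, 29, Add(3, 29)), 4588), Add(44132, 20696)) = Mul(Add(Mul(5, 29, 32), 4588), 64828) = Mul(Add(4640, 4588), 64828) = Mul(9228, 64828) = 598232784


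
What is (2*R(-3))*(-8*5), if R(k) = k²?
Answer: -720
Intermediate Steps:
(2*R(-3))*(-8*5) = (2*(-3)²)*(-8*5) = (2*9)*(-40) = 18*(-40) = -720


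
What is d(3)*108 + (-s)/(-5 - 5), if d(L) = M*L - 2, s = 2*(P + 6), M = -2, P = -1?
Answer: -863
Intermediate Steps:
s = 10 (s = 2*(-1 + 6) = 2*5 = 10)
d(L) = -2 - 2*L (d(L) = -2*L - 2 = -2 - 2*L)
d(3)*108 + (-s)/(-5 - 5) = (-2 - 2*3)*108 + (-1*10)/(-5 - 5) = (-2 - 6)*108 - 10/(-10) = -8*108 - 10*(-1/10) = -864 + 1 = -863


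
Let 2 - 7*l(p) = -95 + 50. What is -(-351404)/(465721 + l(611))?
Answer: 1229914/1630047 ≈ 0.75453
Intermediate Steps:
l(p) = 47/7 (l(p) = 2/7 - (-95 + 50)/7 = 2/7 - 1/7*(-45) = 2/7 + 45/7 = 47/7)
-(-351404)/(465721 + l(611)) = -(-351404)/(465721 + 47/7) = -(-351404)/3260094/7 = -(-351404)*7/3260094 = -1*(-1229914/1630047) = 1229914/1630047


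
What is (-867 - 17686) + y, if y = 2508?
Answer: -16045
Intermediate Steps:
(-867 - 17686) + y = (-867 - 17686) + 2508 = -18553 + 2508 = -16045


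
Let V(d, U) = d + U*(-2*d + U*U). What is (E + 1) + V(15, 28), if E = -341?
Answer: 20787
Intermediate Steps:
V(d, U) = d + U*(U² - 2*d) (V(d, U) = d + U*(-2*d + U²) = d + U*(U² - 2*d))
(E + 1) + V(15, 28) = (-341 + 1) + (15 + 28³ - 2*28*15) = -340 + (15 + 21952 - 840) = -340 + 21127 = 20787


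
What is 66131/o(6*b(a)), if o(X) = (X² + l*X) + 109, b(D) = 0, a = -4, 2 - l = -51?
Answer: 66131/109 ≈ 606.71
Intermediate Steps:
l = 53 (l = 2 - 1*(-51) = 2 + 51 = 53)
o(X) = 109 + X² + 53*X (o(X) = (X² + 53*X) + 109 = 109 + X² + 53*X)
66131/o(6*b(a)) = 66131/(109 + (6*0)² + 53*(6*0)) = 66131/(109 + 0² + 53*0) = 66131/(109 + 0 + 0) = 66131/109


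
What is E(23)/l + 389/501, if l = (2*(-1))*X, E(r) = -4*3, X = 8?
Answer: 3059/2004 ≈ 1.5264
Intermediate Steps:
E(r) = -12
l = -16 (l = (2*(-1))*8 = -2*8 = -16)
E(23)/l + 389/501 = -12/(-16) + 389/501 = -12*(-1/16) + 389*(1/501) = 3/4 + 389/501 = 3059/2004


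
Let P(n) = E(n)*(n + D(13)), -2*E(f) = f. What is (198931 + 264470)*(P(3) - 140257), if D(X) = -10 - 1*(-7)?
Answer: -64995234057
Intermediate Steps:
E(f) = -f/2
D(X) = -3 (D(X) = -10 + 7 = -3)
P(n) = -n*(-3 + n)/2 (P(n) = (-n/2)*(n - 3) = (-n/2)*(-3 + n) = -n*(-3 + n)/2)
(198931 + 264470)*(P(3) - 140257) = (198931 + 264470)*((1/2)*3*(3 - 1*3) - 140257) = 463401*((1/2)*3*(3 - 3) - 140257) = 463401*((1/2)*3*0 - 140257) = 463401*(0 - 140257) = 463401*(-140257) = -64995234057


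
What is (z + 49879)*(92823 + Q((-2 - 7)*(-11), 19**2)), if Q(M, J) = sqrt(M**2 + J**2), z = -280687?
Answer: -21424290984 - 230808*sqrt(140122) ≈ -2.1511e+10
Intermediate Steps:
Q(M, J) = sqrt(J**2 + M**2)
(z + 49879)*(92823 + Q((-2 - 7)*(-11), 19**2)) = (-280687 + 49879)*(92823 + sqrt((19**2)**2 + ((-2 - 7)*(-11))**2)) = -230808*(92823 + sqrt(361**2 + (-9*(-11))**2)) = -230808*(92823 + sqrt(130321 + 99**2)) = -230808*(92823 + sqrt(130321 + 9801)) = -230808*(92823 + sqrt(140122)) = -21424290984 - 230808*sqrt(140122)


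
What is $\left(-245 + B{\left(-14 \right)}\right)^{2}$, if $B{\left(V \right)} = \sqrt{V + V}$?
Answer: $59997 - 980 i \sqrt{7} \approx 59997.0 - 2592.8 i$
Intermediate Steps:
$B{\left(V \right)} = \sqrt{2} \sqrt{V}$ ($B{\left(V \right)} = \sqrt{2 V} = \sqrt{2} \sqrt{V}$)
$\left(-245 + B{\left(-14 \right)}\right)^{2} = \left(-245 + \sqrt{2} \sqrt{-14}\right)^{2} = \left(-245 + \sqrt{2} i \sqrt{14}\right)^{2} = \left(-245 + 2 i \sqrt{7}\right)^{2}$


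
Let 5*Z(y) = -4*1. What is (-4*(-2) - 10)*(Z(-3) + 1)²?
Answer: -2/25 ≈ -0.080000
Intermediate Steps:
Z(y) = -⅘ (Z(y) = (-4*1)/5 = (⅕)*(-4) = -⅘)
(-4*(-2) - 10)*(Z(-3) + 1)² = (-4*(-2) - 10)*(-⅘ + 1)² = (8 - 10)*(⅕)² = -2*1/25 = -2/25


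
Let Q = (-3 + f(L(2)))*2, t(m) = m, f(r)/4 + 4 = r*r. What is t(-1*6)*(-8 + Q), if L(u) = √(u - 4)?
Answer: 372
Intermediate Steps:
L(u) = √(-4 + u)
f(r) = -16 + 4*r² (f(r) = -16 + 4*(r*r) = -16 + 4*r²)
Q = -54 (Q = (-3 + (-16 + 4*(√(-4 + 2))²))*2 = (-3 + (-16 + 4*(√(-2))²))*2 = (-3 + (-16 + 4*(I*√2)²))*2 = (-3 + (-16 + 4*(-2)))*2 = (-3 + (-16 - 8))*2 = (-3 - 24)*2 = -27*2 = -54)
t(-1*6)*(-8 + Q) = (-1*6)*(-8 - 54) = -6*(-62) = 372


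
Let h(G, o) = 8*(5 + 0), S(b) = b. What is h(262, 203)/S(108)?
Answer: 10/27 ≈ 0.37037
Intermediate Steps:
h(G, o) = 40 (h(G, o) = 8*5 = 40)
h(262, 203)/S(108) = 40/108 = 40*(1/108) = 10/27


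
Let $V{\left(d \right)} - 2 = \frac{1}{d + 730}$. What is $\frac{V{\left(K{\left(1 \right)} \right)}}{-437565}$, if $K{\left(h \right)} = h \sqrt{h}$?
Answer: $- \frac{1463}{319860015} \approx -4.5739 \cdot 10^{-6}$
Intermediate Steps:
$K{\left(h \right)} = h^{\frac{3}{2}}$
$V{\left(d \right)} = 2 + \frac{1}{730 + d}$ ($V{\left(d \right)} = 2 + \frac{1}{d + 730} = 2 + \frac{1}{730 + d}$)
$\frac{V{\left(K{\left(1 \right)} \right)}}{-437565} = \frac{\frac{1}{730 + 1^{\frac{3}{2}}} \left(1461 + 2 \cdot 1^{\frac{3}{2}}\right)}{-437565} = \frac{1461 + 2 \cdot 1}{730 + 1} \left(- \frac{1}{437565}\right) = \frac{1461 + 2}{731} \left(- \frac{1}{437565}\right) = \frac{1}{731} \cdot 1463 \left(- \frac{1}{437565}\right) = \frac{1463}{731} \left(- \frac{1}{437565}\right) = - \frac{1463}{319860015}$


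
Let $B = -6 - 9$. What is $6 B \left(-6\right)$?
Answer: $540$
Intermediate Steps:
$B = -15$
$6 B \left(-6\right) = 6 \left(-15\right) \left(-6\right) = \left(-90\right) \left(-6\right) = 540$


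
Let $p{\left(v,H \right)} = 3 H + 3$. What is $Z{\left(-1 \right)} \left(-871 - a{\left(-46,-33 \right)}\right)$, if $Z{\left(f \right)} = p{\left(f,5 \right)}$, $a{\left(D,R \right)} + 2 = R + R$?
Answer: $-14454$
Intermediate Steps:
$a{\left(D,R \right)} = -2 + 2 R$ ($a{\left(D,R \right)} = -2 + \left(R + R\right) = -2 + 2 R$)
$p{\left(v,H \right)} = 3 + 3 H$
$Z{\left(f \right)} = 18$ ($Z{\left(f \right)} = 3 + 3 \cdot 5 = 3 + 15 = 18$)
$Z{\left(-1 \right)} \left(-871 - a{\left(-46,-33 \right)}\right) = 18 \left(-871 - \left(-2 + 2 \left(-33\right)\right)\right) = 18 \left(-871 - \left(-2 - 66\right)\right) = 18 \left(-871 - -68\right) = 18 \left(-871 + 68\right) = 18 \left(-803\right) = -14454$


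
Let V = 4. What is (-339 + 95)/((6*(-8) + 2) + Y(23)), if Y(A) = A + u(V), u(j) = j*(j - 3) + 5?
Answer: 122/7 ≈ 17.429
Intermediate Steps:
u(j) = 5 + j*(-3 + j) (u(j) = j*(-3 + j) + 5 = 5 + j*(-3 + j))
Y(A) = 9 + A (Y(A) = A + (5 + 4**2 - 3*4) = A + (5 + 16 - 12) = A + 9 = 9 + A)
(-339 + 95)/((6*(-8) + 2) + Y(23)) = (-339 + 95)/((6*(-8) + 2) + (9 + 23)) = -244/((-48 + 2) + 32) = -244/(-46 + 32) = -244/(-14) = -244*(-1/14) = 122/7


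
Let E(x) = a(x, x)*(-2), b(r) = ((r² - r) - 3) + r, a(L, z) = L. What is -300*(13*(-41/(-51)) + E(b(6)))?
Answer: 283300/17 ≈ 16665.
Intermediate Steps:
b(r) = -3 + r² (b(r) = (-3 + r² - r) + r = -3 + r²)
E(x) = -2*x (E(x) = x*(-2) = -2*x)
-300*(13*(-41/(-51)) + E(b(6))) = -300*(13*(-41/(-51)) - 2*(-3 + 6²)) = -300*(13*(-41*(-1/51)) - 2*(-3 + 36)) = -300*(13*(41/51) - 2*33) = -300*(533/51 - 66) = -300*(-2833/51) = 283300/17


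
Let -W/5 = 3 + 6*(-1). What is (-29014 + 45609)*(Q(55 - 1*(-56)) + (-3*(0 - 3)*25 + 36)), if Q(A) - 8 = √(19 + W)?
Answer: 4464055 + 16595*√34 ≈ 4.5608e+6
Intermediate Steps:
W = 15 (W = -5*(3 + 6*(-1)) = -5*(3 - 6) = -5*(-3) = 15)
Q(A) = 8 + √34 (Q(A) = 8 + √(19 + 15) = 8 + √34)
(-29014 + 45609)*(Q(55 - 1*(-56)) + (-3*(0 - 3)*25 + 36)) = (-29014 + 45609)*((8 + √34) + (-3*(0 - 3)*25 + 36)) = 16595*((8 + √34) + (-3*(-3)*25 + 36)) = 16595*((8 + √34) + (9*25 + 36)) = 16595*((8 + √34) + (225 + 36)) = 16595*((8 + √34) + 261) = 16595*(269 + √34) = 4464055 + 16595*√34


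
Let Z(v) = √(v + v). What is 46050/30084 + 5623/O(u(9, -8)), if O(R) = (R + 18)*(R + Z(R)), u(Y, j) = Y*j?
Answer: 29431511/10017972 + 5623*I/23976 ≈ 2.9379 + 0.23453*I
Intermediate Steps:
Z(v) = √2*√v (Z(v) = √(2*v) = √2*√v)
O(R) = (18 + R)*(R + √2*√R) (O(R) = (R + 18)*(R + √2*√R) = (18 + R)*(R + √2*√R))
46050/30084 + 5623/O(u(9, -8)) = 46050/30084 + 5623/((9*(-8))² + 18*(9*(-8)) + √2*(9*(-8))^(3/2) + 18*√2*√(9*(-8))) = 46050*(1/30084) + 5623/((-72)² + 18*(-72) + √2*(-72)^(3/2) + 18*√2*√(-72)) = 7675/5014 + 5623/(5184 - 1296 + √2*(-432*I*√2) + 18*√2*(6*I*√2)) = 7675/5014 + 5623/(5184 - 1296 - 864*I + 216*I) = 7675/5014 + 5623/(3888 - 648*I) = 7675/5014 + 5623*((3888 + 648*I)/15536448) = 7675/5014 + 5623*(3888 + 648*I)/15536448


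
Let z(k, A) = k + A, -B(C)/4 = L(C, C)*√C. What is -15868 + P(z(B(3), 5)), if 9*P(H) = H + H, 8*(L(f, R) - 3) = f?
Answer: -142802/9 - 3*√3 ≈ -15872.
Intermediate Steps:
L(f, R) = 3 + f/8
B(C) = -4*√C*(3 + C/8) (B(C) = -4*(3 + C/8)*√C = -4*√C*(3 + C/8))
z(k, A) = A + k
P(H) = 2*H/9 (P(H) = (H + H)/9 = (2*H)/9 = 2*H/9)
-15868 + P(z(B(3), 5)) = -15868 + 2*(5 + √3*(-24 - 1*3)/2)/9 = -15868 + 2*(5 + √3*(-24 - 3)/2)/9 = -15868 + 2*(5 + (½)*√3*(-27))/9 = -15868 + 2*(5 - 27*√3/2)/9 = -15868 + (10/9 - 3*√3) = -142802/9 - 3*√3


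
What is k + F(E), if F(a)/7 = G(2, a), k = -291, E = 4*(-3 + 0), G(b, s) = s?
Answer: -375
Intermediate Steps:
E = -12 (E = 4*(-3) = -12)
F(a) = 7*a
k + F(E) = -291 + 7*(-12) = -291 - 84 = -375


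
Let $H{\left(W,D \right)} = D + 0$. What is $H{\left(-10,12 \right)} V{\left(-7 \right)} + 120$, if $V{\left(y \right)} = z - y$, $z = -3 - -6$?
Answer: $240$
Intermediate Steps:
$H{\left(W,D \right)} = D$
$z = 3$ ($z = -3 + 6 = 3$)
$V{\left(y \right)} = 3 - y$
$H{\left(-10,12 \right)} V{\left(-7 \right)} + 120 = 12 \left(3 - -7\right) + 120 = 12 \left(3 + 7\right) + 120 = 12 \cdot 10 + 120 = 120 + 120 = 240$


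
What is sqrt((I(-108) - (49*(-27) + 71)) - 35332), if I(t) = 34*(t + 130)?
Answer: 2*I*sqrt(8333) ≈ 182.57*I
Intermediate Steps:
I(t) = 4420 + 34*t (I(t) = 34*(130 + t) = 4420 + 34*t)
sqrt((I(-108) - (49*(-27) + 71)) - 35332) = sqrt(((4420 + 34*(-108)) - (49*(-27) + 71)) - 35332) = sqrt(((4420 - 3672) - (-1323 + 71)) - 35332) = sqrt((748 - 1*(-1252)) - 35332) = sqrt((748 + 1252) - 35332) = sqrt(2000 - 35332) = sqrt(-33332) = 2*I*sqrt(8333)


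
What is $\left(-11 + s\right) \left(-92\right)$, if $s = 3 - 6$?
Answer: $1288$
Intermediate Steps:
$s = -3$ ($s = 3 - 6 = -3$)
$\left(-11 + s\right) \left(-92\right) = \left(-11 - 3\right) \left(-92\right) = \left(-14\right) \left(-92\right) = 1288$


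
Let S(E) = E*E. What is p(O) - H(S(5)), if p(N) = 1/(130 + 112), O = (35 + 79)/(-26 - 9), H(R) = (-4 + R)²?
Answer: -106721/242 ≈ -441.00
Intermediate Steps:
S(E) = E²
O = -114/35 (O = 114/(-35) = 114*(-1/35) = -114/35 ≈ -3.2571)
p(N) = 1/242
p(O) - H(S(5)) = 1/242 - (-4 + 5²)² = 1/242 - (-4 + 25)² = 1/242 - 1*21² = 1/242 - 1*441 = 1/242 - 441 = -106721/242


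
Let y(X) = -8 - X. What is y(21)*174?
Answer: -5046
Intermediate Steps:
y(21)*174 = (-8 - 1*21)*174 = (-8 - 21)*174 = -29*174 = -5046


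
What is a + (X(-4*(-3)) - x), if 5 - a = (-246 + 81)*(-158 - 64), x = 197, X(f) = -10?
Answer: -36832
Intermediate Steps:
a = -36625 (a = 5 - (-246 + 81)*(-158 - 64) = 5 - (-165)*(-222) = 5 - 1*36630 = 5 - 36630 = -36625)
a + (X(-4*(-3)) - x) = -36625 + (-10 - 1*197) = -36625 + (-10 - 197) = -36625 - 207 = -36832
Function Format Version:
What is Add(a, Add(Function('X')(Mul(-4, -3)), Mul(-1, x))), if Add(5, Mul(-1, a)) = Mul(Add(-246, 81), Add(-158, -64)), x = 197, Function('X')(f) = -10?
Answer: -36832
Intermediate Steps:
a = -36625 (a = Add(5, Mul(-1, Mul(Add(-246, 81), Add(-158, -64)))) = Add(5, Mul(-1, Mul(-165, -222))) = Add(5, Mul(-1, 36630)) = Add(5, -36630) = -36625)
Add(a, Add(Function('X')(Mul(-4, -3)), Mul(-1, x))) = Add(-36625, Add(-10, Mul(-1, 197))) = Add(-36625, Add(-10, -197)) = Add(-36625, -207) = -36832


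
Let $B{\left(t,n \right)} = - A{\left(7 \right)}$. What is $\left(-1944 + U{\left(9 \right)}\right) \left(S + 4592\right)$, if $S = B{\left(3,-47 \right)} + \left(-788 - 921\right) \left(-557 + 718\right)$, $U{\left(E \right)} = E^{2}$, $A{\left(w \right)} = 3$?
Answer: $504053280$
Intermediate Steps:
$B{\left(t,n \right)} = -3$ ($B{\left(t,n \right)} = \left(-1\right) 3 = -3$)
$S = -275152$ ($S = -3 + \left(-788 - 921\right) \left(-557 + 718\right) = -3 - 275149 = -275152$)
$\left(-1944 + U{\left(9 \right)}\right) \left(S + 4592\right) = \left(-1944 + 9^{2}\right) \left(-275152 + 4592\right) = \left(-1944 + 81\right) \left(-270560\right) = \left(-1863\right) \left(-270560\right) = 504053280$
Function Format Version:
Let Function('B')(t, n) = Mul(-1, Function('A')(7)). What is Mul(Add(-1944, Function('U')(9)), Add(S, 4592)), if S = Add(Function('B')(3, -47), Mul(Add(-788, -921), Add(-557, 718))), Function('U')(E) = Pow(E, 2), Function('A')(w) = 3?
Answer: 504053280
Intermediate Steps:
Function('B')(t, n) = -3 (Function('B')(t, n) = Mul(-1, 3) = -3)
S = -275152 (S = Add(-3, Mul(Add(-788, -921), Add(-557, 718))) = Add(-3, Mul(-1709, 161)) = Add(-3, -275149) = -275152)
Mul(Add(-1944, Function('U')(9)), Add(S, 4592)) = Mul(Add(-1944, Pow(9, 2)), Add(-275152, 4592)) = Mul(Add(-1944, 81), -270560) = Mul(-1863, -270560) = 504053280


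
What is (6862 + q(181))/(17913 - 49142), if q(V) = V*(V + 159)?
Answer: -68402/31229 ≈ -2.1903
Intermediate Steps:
q(V) = V*(159 + V)
(6862 + q(181))/(17913 - 49142) = (6862 + 181*(159 + 181))/(17913 - 49142) = (6862 + 181*340)/(-31229) = (6862 + 61540)*(-1/31229) = 68402*(-1/31229) = -68402/31229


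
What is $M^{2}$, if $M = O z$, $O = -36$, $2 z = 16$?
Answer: $82944$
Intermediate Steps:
$z = 8$ ($z = \frac{1}{2} \cdot 16 = 8$)
$M = -288$ ($M = \left(-36\right) 8 = -288$)
$M^{2} = \left(-288\right)^{2} = 82944$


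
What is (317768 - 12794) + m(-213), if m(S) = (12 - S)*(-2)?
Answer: 304524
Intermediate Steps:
m(S) = -24 + 2*S
(317768 - 12794) + m(-213) = (317768 - 12794) + (-24 + 2*(-213)) = 304974 + (-24 - 426) = 304974 - 450 = 304524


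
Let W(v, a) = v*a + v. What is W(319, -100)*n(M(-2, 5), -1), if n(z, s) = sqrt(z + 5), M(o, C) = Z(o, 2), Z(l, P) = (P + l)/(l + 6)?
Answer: -31581*sqrt(5) ≈ -70617.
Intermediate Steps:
Z(l, P) = (P + l)/(6 + l)
M(o, C) = (2 + o)/(6 + o)
n(z, s) = sqrt(5 + z)
W(v, a) = v + a*v (W(v, a) = a*v + v = v + a*v)
W(319, -100)*n(M(-2, 5), -1) = (319*(1 - 100))*sqrt(5 + (2 - 2)/(6 - 2)) = (319*(-99))*sqrt(5 + 0/4) = -31581*sqrt(5 + (1/4)*0) = -31581*sqrt(5 + 0) = -31581*sqrt(5)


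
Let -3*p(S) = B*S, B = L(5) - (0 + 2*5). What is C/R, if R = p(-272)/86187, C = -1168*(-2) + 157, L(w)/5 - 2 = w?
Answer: 644592573/6800 ≈ 94793.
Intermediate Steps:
L(w) = 10 + 5*w
B = 25 (B = (10 + 5*5) - (0 + 2*5) = (10 + 25) - (0 + 10) = 35 - 1*10 = 35 - 10 = 25)
p(S) = -25*S/3
C = 2493 (C = -146*(-16) + 157 = 2336 + 157 = 2493)
R = 6800/258561 (R = -25/3*(-272)/86187 = (6800/3)*(1/86187) = 6800/258561 ≈ 0.026299)
C/R = 2493/(6800/258561) = 2493*(258561/6800) = 644592573/6800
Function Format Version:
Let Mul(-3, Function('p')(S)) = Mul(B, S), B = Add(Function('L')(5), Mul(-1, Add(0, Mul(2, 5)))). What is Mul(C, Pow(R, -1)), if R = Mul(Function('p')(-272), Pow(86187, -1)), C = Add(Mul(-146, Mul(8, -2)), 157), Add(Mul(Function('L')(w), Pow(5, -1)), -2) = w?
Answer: Rational(644592573, 6800) ≈ 94793.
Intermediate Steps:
Function('L')(w) = Add(10, Mul(5, w))
B = 25 (B = Add(Add(10, Mul(5, 5)), Mul(-1, Add(0, Mul(2, 5)))) = Add(Add(10, 25), Mul(-1, Add(0, 10))) = Add(35, Mul(-1, 10)) = Add(35, -10) = 25)
Function('p')(S) = Mul(Rational(-25, 3), S) (Function('p')(S) = Mul(Rational(-1, 3), Mul(25, S)) = Mul(Rational(-25, 3), S))
C = 2493 (C = Add(Mul(-146, -16), 157) = Add(2336, 157) = 2493)
R = Rational(6800, 258561) (R = Mul(Mul(Rational(-25, 3), -272), Pow(86187, -1)) = Mul(Rational(6800, 3), Rational(1, 86187)) = Rational(6800, 258561) ≈ 0.026299)
Mul(C, Pow(R, -1)) = Mul(2493, Pow(Rational(6800, 258561), -1)) = Mul(2493, Rational(258561, 6800)) = Rational(644592573, 6800)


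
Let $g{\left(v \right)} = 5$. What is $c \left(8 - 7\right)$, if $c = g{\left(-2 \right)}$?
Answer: $5$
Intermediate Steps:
$c = 5$
$c \left(8 - 7\right) = 5 \left(8 - 7\right) = 5 \cdot 1 = 5$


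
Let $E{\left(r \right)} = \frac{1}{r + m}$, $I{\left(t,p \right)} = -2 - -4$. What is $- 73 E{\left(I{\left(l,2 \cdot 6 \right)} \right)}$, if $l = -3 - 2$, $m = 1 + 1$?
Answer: $- \frac{73}{4} \approx -18.25$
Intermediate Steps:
$m = 2$
$l = -5$ ($l = -3 - 2 = -5$)
$I{\left(t,p \right)} = 2$ ($I{\left(t,p \right)} = -2 + 4 = 2$)
$E{\left(r \right)} = \frac{1}{2 + r}$ ($E{\left(r \right)} = \frac{1}{r + 2} = \frac{1}{2 + r}$)
$- 73 E{\left(I{\left(l,2 \cdot 6 \right)} \right)} = - \frac{73}{2 + 2} = - \frac{73}{4}$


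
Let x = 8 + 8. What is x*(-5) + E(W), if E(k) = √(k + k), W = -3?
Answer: -80 + I*√6 ≈ -80.0 + 2.4495*I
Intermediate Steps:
E(k) = √2*√k (E(k) = √(2*k) = √2*√k)
x = 16
x*(-5) + E(W) = 16*(-5) + √2*√(-3) = -80 + √2*(I*√3) = -80 + I*√6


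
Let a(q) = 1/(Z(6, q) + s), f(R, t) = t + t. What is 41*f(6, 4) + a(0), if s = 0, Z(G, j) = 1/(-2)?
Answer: 326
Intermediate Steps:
Z(G, j) = -½
f(R, t) = 2*t
a(q) = -2 (a(q) = 1/(-½ + 0) = 1/(-½) = -2)
41*f(6, 4) + a(0) = 41*(2*4) - 2 = 41*8 - 2 = 328 - 2 = 326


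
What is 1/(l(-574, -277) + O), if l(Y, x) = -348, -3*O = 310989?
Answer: -1/104011 ≈ -9.6144e-6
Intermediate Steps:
O = -103663 (O = -⅓*310989 = -103663)
1/(l(-574, -277) + O) = 1/(-348 - 103663) = 1/(-104011) = -1/104011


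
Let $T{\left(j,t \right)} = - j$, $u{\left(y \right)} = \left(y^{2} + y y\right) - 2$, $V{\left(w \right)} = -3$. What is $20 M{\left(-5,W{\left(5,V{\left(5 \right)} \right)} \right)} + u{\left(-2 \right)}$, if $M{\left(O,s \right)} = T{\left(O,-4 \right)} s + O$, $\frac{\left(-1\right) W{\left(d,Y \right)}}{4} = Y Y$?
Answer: $-3694$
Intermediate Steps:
$W{\left(d,Y \right)} = - 4 Y^{2}$ ($W{\left(d,Y \right)} = - 4 Y Y = - 4 Y^{2}$)
$u{\left(y \right)} = -2 + 2 y^{2}$ ($u{\left(y \right)} = \left(y^{2} + y^{2}\right) - 2 = 2 y^{2} - 2 = -2 + 2 y^{2}$)
$M{\left(O,s \right)} = O - O s$ ($M{\left(O,s \right)} = - O s + O = O - O s$)
$20 M{\left(-5,W{\left(5,V{\left(5 \right)} \right)} \right)} + u{\left(-2 \right)} = 20 \left(- 5 \left(1 - - 4 \left(-3\right)^{2}\right)\right) - \left(2 - 2 \left(-2\right)^{2}\right) = 20 \left(- 5 \left(1 - \left(-4\right) 9\right)\right) + \left(-2 + 2 \cdot 4\right) = 20 \left(- 5 \left(1 - -36\right)\right) + \left(-2 + 8\right) = 20 \left(- 5 \left(1 + 36\right)\right) + 6 = 20 \left(\left(-5\right) 37\right) + 6 = 20 \left(-185\right) + 6 = -3700 + 6 = -3694$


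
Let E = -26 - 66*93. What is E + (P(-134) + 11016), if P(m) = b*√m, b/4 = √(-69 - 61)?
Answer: 4852 - 8*√4355 ≈ 4324.1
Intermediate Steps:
b = 4*I*√130 (b = 4*√(-69 - 61) = 4*√(-130) = 4*(I*√130) = 4*I*√130 ≈ 45.607*I)
P(m) = 4*I*√130*√m (P(m) = (4*I*√130)*√m = 4*I*√130*√m)
E = -6164 (E = -26 - 6138 = -6164)
E + (P(-134) + 11016) = -6164 + (4*I*√130*√(-134) + 11016) = -6164 + (4*I*√130*(I*√134) + 11016) = -6164 + (-8*√4355 + 11016) = -6164 + (11016 - 8*√4355) = 4852 - 8*√4355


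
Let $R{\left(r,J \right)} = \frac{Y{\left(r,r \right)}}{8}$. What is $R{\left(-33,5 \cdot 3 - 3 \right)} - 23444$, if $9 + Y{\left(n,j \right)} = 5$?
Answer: $- \frac{46889}{2} \approx -23445.0$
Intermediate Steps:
$Y{\left(n,j \right)} = -4$ ($Y{\left(n,j \right)} = -9 + 5 = -4$)
$R{\left(r,J \right)} = - \frac{1}{2}$ ($R{\left(r,J \right)} = - \frac{4}{8} = \left(-4\right) \frac{1}{8} = - \frac{1}{2}$)
$R{\left(-33,5 \cdot 3 - 3 \right)} - 23444 = - \frac{1}{2} - 23444 = - \frac{46889}{2}$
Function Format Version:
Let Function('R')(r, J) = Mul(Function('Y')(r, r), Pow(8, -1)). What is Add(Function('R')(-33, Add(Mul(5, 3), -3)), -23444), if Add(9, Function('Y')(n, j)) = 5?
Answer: Rational(-46889, 2) ≈ -23445.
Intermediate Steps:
Function('Y')(n, j) = -4 (Function('Y')(n, j) = Add(-9, 5) = -4)
Function('R')(r, J) = Rational(-1, 2) (Function('R')(r, J) = Mul(-4, Pow(8, -1)) = Mul(-4, Rational(1, 8)) = Rational(-1, 2))
Add(Function('R')(-33, Add(Mul(5, 3), -3)), -23444) = Add(Rational(-1, 2), -23444) = Rational(-46889, 2)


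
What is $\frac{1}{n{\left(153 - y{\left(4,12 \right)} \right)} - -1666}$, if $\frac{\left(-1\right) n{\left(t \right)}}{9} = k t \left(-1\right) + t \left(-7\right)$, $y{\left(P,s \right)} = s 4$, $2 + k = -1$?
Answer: $\frac{1}{5446} \approx 0.00018362$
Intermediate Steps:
$k = -3$ ($k = -2 - 1 = -3$)
$y{\left(P,s \right)} = 4 s$
$n{\left(t \right)} = 36 t$ ($n{\left(t \right)} = - 9 \left(- 3 t \left(-1\right) + t \left(-7\right)\right) = - 9 \left(3 t - 7 t\right) = - 9 \left(- 4 t\right) = 36 t$)
$\frac{1}{n{\left(153 - y{\left(4,12 \right)} \right)} - -1666} = \frac{1}{36 \left(153 - 4 \cdot 12\right) - -1666} = \frac{1}{36 \left(153 - 48\right) + 1666} = \frac{1}{36 \cdot 105 + 1666} = \frac{1}{3780 + 1666} = \frac{1}{5446}$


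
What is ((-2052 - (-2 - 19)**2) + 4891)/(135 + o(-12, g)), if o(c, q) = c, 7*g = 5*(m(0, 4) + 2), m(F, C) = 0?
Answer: 2398/123 ≈ 19.496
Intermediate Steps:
g = 10/7 (g = (5*(0 + 2))/7 = (5*2)/7 = (1/7)*10 = 10/7 ≈ 1.4286)
((-2052 - (-2 - 19)**2) + 4891)/(135 + o(-12, g)) = ((-2052 - (-2 - 19)**2) + 4891)/(135 - 12) = ((-2052 - 1*(-21)**2) + 4891)/123 = ((-2052 - 1*441) + 4891)*(1/123) = ((-2052 - 441) + 4891)*(1/123) = (-2493 + 4891)*(1/123) = 2398*(1/123) = 2398/123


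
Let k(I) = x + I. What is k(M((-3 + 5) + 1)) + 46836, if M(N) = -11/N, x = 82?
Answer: 140743/3 ≈ 46914.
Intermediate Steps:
k(I) = 82 + I
k(M((-3 + 5) + 1)) + 46836 = (82 - 11/((-3 + 5) + 1)) + 46836 = (82 - 11/(2 + 1)) + 46836 = (82 - 11/3) + 46836 = 235/3 + 46836 = 140743/3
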